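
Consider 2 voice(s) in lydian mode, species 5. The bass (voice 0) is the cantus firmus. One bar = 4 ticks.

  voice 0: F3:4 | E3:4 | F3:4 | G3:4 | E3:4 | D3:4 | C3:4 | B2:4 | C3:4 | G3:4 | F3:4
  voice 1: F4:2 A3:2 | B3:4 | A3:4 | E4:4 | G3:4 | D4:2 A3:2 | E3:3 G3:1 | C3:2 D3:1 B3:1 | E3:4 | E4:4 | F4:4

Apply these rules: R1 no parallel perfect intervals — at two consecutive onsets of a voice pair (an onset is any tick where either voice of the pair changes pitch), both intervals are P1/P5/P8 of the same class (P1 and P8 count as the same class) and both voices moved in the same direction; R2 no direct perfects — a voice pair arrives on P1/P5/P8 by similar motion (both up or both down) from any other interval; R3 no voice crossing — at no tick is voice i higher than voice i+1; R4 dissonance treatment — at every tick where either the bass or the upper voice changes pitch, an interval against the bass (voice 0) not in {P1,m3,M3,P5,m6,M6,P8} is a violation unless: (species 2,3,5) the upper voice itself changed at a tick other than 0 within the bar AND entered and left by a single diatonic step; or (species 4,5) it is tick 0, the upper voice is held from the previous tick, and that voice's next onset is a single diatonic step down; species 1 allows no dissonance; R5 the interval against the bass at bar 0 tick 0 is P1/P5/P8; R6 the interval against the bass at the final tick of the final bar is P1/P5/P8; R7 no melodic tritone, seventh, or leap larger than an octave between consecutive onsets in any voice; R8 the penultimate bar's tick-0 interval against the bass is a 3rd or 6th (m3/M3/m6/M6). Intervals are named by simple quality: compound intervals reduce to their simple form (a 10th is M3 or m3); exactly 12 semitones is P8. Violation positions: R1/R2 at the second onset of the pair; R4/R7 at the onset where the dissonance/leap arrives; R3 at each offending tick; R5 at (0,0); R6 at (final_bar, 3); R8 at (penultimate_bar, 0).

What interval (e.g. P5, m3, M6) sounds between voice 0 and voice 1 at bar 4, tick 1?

m3

voice 0=E3 voice 1=G3 -> m3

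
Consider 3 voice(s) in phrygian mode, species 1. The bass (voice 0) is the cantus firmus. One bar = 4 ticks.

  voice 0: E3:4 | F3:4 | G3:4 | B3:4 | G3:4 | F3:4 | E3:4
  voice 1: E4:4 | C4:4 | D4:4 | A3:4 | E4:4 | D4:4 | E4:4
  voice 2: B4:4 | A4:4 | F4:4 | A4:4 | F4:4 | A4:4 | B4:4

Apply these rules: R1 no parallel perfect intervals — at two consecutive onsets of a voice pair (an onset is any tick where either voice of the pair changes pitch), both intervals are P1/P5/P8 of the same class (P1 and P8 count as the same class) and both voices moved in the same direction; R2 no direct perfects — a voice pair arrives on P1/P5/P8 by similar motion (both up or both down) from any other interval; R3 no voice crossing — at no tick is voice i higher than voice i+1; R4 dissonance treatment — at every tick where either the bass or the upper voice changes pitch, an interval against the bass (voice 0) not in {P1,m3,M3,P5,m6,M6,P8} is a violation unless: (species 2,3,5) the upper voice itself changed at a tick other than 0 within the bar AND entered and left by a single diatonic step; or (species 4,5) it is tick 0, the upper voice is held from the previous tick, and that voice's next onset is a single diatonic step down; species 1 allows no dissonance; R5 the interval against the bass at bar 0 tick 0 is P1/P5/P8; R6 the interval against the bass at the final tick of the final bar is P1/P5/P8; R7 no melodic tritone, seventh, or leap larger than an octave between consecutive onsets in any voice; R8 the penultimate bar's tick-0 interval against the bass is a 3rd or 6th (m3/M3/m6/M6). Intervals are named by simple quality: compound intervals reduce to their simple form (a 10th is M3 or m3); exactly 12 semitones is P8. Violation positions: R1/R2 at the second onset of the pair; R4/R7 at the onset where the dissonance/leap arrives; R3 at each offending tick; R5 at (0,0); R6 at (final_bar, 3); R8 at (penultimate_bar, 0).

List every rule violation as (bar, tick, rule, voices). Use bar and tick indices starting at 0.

(2, 0, R1, (0, 1))
(2, 0, R4, (0, 2))
(3, 0, R3, (0, 1))
(3, 0, R4, (0, 1))
(3, 0, R4, (0, 2))
(3, 1, R3, (0, 1))
(3, 2, R3, (0, 1))
(3, 3, R3, (0, 1))
(4, 0, R4, (0, 2))
(6, 0, R1, (1, 2))

bar 0: v0=E3 v1=E4 v2=B4 downbeat P5
bar 1: v0=F3 v1=C4 v2=A4 downbeat M3
bar 2: v0=G3 v1=D4 v2=F4 downbeat m7
bar 3: v0=B3 v1=A3 v2=A4 downbeat m7
bar 4: v0=G3 v1=E4 v2=F4 downbeat m7
bar 5: v0=F3 v1=D4 v2=A4 downbeat M3
bar 6: v0=E3 v1=E4 v2=B4 downbeat P5
  -> R1 @ bar 2 tick 0 v(0, 1): F3/C4 P5 -> G3/D4 P5 similar
  -> R4 @ bar 2 tick 0 v(0, 2): G3/F4 m7 untreated
  -> R3 @ bar 3 tick 0 v(0, 1): B3 above A3
  -> R4 @ bar 3 tick 0 v(0, 1): B3/A3 M2 untreated
  -> R4 @ bar 3 tick 0 v(0, 2): B3/A4 m7 untreated
  -> R3 @ bar 3 tick 1 v(0, 1): B3 above A3
  -> R3 @ bar 3 tick 2 v(0, 1): B3 above A3
  -> R3 @ bar 3 tick 3 v(0, 1): B3 above A3
  -> R4 @ bar 4 tick 0 v(0, 2): G3/F4 m7 untreated
  -> R1 @ bar 6 tick 0 v(1, 2): D4/A4 P5 -> E4/B4 P5 similar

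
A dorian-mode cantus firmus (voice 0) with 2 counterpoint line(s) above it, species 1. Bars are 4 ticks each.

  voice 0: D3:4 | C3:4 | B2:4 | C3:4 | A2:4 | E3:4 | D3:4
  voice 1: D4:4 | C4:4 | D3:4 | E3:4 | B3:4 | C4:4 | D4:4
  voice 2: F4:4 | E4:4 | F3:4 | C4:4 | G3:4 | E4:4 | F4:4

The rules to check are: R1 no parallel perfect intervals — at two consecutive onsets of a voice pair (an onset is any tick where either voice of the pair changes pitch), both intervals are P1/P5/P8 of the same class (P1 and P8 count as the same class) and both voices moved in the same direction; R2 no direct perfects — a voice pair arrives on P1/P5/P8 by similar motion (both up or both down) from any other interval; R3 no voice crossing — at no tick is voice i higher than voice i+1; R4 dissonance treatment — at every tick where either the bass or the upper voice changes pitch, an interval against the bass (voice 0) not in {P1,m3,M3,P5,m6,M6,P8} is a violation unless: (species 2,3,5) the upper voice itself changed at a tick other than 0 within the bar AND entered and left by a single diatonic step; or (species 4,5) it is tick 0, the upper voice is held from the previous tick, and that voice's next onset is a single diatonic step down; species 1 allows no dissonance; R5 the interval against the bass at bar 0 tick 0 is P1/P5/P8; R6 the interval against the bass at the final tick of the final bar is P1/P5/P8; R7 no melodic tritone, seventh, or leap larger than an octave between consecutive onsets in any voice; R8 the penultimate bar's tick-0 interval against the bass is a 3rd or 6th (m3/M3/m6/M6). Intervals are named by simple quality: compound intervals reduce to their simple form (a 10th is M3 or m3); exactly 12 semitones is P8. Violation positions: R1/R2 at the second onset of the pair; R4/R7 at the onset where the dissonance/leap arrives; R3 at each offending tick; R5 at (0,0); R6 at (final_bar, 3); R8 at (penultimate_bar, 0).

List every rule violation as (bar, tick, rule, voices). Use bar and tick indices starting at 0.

(0, 0, R5, (0, 2))
(1, 0, R1, (0, 1))
(2, 0, R4, (0, 2))
(2, 0, R7, (1,))
(2, 0, R7, (2,))
(3, 0, R2, (0, 2))
(4, 0, R3, (1, 2))
(4, 0, R4, (0, 1))
(4, 0, R4, (0, 2))
(4, 1, R3, (1, 2))
(4, 2, R3, (1, 2))
(4, 3, R3, (1, 2))
(5, 0, R2, (0, 2))
(5, 0, R8, (0, 2))
(6, 3, R6, (0, 2))

bar 0: v0=D3 v1=D4 v2=F4 downbeat m3
bar 1: v0=C3 v1=C4 v2=E4 downbeat M3
bar 2: v0=B2 v1=D3 v2=F3 downbeat TT
bar 3: v0=C3 v1=E3 v2=C4 downbeat P8
bar 4: v0=A2 v1=B3 v2=G3 downbeat m7
bar 5: v0=E3 v1=C4 v2=E4 downbeat P8
bar 6: v0=D3 v1=D4 v2=F4 downbeat m3
  -> R5 @ bar 0 tick 0 v(0, 2): opens on m3
  -> R1 @ bar 1 tick 0 v(0, 1): D3/D4 P8 -> C3/C4 P8 similar
  -> R4 @ bar 2 tick 0 v(0, 2): B2/F3 TT untreated
  -> R7 @ bar 2 tick 0 v(1,): C4->D3 leap 10st
  -> R7 @ bar 2 tick 0 v(2,): E4->F3 leap 11st
  -> R2 @ bar 3 tick 0 v(0, 2): B2/F3 TT -> C3/C4 P8 similar
  -> R3 @ bar 4 tick 0 v(1, 2): B3 above G3
  -> R4 @ bar 4 tick 0 v(0, 1): A2/B3 M2 untreated
  -> R4 @ bar 4 tick 0 v(0, 2): A2/G3 m7 untreated
  -> R3 @ bar 4 tick 1 v(1, 2): B3 above G3
  -> R3 @ bar 4 tick 2 v(1, 2): B3 above G3
  -> R3 @ bar 4 tick 3 v(1, 2): B3 above G3
  -> R2 @ bar 5 tick 0 v(0, 2): A2/G3 m7 -> E3/E4 P8 similar
  -> R8 @ bar 5 tick 0 v(0, 2): penult P8 not 3rd/6th
  -> R6 @ bar 6 tick 3 v(0, 2): closes on m3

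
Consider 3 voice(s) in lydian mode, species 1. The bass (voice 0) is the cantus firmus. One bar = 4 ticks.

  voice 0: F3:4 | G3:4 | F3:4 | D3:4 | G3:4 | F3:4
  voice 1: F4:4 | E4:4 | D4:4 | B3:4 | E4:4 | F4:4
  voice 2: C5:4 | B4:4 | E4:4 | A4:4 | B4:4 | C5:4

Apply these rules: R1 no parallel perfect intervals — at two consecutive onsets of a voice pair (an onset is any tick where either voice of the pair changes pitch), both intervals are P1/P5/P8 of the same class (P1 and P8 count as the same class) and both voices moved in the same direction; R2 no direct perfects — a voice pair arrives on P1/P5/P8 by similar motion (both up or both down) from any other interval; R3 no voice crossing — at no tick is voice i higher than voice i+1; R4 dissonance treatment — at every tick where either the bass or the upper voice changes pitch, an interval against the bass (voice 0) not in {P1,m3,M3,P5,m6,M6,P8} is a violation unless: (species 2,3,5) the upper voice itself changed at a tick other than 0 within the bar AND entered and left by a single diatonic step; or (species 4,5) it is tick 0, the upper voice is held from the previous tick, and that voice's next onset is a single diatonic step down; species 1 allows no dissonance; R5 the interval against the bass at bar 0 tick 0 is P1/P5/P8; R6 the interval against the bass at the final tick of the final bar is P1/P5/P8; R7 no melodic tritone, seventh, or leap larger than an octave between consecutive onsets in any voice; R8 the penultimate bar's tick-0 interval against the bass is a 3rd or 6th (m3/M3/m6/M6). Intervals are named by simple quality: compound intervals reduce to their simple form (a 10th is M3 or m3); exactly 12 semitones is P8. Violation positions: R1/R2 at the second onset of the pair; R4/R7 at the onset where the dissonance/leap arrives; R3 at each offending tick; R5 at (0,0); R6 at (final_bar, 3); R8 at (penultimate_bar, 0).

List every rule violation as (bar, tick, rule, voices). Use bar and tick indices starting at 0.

bar 0: v0=F3 v1=F4 v2=C5 downbeat P5
bar 1: v0=G3 v1=E4 v2=B4 downbeat M3
bar 2: v0=F3 v1=D4 v2=E4 downbeat M7
bar 3: v0=D3 v1=B3 v2=A4 downbeat P5
bar 4: v0=G3 v1=E4 v2=B4 downbeat M3
bar 5: v0=F3 v1=F4 v2=C5 downbeat P5
  -> R1 @ bar 1 tick 0 v(1, 2): F4/C5 P5 -> E4/B4 P5 similar
  -> R4 @ bar 2 tick 0 v(0, 2): F3/E4 M7 untreated
  -> R2 @ bar 4 tick 0 v(1, 2): B3/A4 m7 -> E4/B4 P5 similar
  -> R1 @ bar 5 tick 0 v(1, 2): E4/B4 P5 -> F4/C5 P5 similar

(1, 0, R1, (1, 2))
(2, 0, R4, (0, 2))
(4, 0, R2, (1, 2))
(5, 0, R1, (1, 2))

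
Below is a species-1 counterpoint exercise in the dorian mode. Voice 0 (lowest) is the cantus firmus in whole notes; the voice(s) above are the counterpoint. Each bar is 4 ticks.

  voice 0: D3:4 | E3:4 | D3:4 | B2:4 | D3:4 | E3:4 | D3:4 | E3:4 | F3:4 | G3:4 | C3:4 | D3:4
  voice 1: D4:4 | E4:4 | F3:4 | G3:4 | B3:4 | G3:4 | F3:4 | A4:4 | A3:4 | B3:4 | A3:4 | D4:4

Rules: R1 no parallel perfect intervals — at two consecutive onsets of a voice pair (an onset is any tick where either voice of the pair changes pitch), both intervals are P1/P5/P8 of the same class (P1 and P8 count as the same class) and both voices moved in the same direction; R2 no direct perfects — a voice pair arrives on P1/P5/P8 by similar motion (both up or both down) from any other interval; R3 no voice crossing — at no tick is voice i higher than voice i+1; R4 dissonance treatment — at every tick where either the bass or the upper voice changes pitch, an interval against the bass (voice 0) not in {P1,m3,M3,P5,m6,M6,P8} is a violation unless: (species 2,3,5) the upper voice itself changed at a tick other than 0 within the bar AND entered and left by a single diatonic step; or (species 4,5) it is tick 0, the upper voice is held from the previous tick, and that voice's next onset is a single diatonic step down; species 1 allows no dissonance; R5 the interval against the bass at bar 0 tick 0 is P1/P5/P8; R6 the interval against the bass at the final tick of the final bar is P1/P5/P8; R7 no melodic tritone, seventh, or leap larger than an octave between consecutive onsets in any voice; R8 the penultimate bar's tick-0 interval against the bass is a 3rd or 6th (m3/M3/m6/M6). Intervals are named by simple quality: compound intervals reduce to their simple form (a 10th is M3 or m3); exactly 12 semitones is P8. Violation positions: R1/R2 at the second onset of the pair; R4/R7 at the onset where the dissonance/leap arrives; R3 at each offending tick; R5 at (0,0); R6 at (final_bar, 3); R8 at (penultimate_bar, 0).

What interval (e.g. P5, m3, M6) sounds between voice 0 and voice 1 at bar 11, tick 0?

P8

voice 0=D3 voice 1=D4 -> P8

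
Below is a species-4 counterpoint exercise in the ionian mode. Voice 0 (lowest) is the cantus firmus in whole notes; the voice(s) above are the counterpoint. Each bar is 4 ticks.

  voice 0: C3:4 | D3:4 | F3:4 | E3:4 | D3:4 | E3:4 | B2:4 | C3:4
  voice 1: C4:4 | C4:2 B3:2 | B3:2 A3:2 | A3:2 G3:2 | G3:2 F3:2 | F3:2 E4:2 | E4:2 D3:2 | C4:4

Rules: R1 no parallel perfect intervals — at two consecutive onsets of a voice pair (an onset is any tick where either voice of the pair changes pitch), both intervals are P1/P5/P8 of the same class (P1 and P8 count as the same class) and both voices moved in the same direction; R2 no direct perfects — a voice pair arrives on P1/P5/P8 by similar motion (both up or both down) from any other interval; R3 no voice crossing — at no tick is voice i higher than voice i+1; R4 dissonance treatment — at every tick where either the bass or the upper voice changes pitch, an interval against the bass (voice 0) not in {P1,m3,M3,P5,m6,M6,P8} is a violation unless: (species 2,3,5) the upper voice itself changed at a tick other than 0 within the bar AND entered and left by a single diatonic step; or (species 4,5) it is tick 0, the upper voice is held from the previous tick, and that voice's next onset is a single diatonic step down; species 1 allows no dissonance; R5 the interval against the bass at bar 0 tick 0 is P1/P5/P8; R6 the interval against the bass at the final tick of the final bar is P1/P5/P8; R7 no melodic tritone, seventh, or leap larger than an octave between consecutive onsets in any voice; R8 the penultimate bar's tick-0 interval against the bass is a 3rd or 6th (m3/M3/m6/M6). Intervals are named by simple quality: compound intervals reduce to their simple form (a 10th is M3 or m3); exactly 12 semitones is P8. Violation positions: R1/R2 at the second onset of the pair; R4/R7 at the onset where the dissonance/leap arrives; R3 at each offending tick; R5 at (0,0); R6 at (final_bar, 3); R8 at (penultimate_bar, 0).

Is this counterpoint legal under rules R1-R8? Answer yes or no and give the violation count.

No (7 violations)

bar 0: v0=C3 v1=C4 (P8)
bar 1: v0=D3 v1=C4 (m7)
bar 2: v0=F3 v1=B3 (TT)
bar 3: v0=E3 v1=A3 (P4)
bar 4: v0=D3 v1=G3 (P4)
bar 5: v0=E3 v1=F3 (m2)
bar 6: v0=B2 v1=E4 (P4)
bar 7: v0=C3 v1=C4 (P8)
  R4 @ bar5.0: E3/F3 m2 untreated
  R7 @ bar5.2: F3->E4 leap 11st
  R4 @ bar6.0: B2/E4 P4 untreated
  R8 @ bar6.0: penult P4 not 3rd/6th
  R7 @ bar6.2: E4->D3 leap 14st
  R2 @ bar7.0: B2/D3 m3 -> C3/C4 P8 similar
  R7 @ bar7.0: D3->C4 leap 10st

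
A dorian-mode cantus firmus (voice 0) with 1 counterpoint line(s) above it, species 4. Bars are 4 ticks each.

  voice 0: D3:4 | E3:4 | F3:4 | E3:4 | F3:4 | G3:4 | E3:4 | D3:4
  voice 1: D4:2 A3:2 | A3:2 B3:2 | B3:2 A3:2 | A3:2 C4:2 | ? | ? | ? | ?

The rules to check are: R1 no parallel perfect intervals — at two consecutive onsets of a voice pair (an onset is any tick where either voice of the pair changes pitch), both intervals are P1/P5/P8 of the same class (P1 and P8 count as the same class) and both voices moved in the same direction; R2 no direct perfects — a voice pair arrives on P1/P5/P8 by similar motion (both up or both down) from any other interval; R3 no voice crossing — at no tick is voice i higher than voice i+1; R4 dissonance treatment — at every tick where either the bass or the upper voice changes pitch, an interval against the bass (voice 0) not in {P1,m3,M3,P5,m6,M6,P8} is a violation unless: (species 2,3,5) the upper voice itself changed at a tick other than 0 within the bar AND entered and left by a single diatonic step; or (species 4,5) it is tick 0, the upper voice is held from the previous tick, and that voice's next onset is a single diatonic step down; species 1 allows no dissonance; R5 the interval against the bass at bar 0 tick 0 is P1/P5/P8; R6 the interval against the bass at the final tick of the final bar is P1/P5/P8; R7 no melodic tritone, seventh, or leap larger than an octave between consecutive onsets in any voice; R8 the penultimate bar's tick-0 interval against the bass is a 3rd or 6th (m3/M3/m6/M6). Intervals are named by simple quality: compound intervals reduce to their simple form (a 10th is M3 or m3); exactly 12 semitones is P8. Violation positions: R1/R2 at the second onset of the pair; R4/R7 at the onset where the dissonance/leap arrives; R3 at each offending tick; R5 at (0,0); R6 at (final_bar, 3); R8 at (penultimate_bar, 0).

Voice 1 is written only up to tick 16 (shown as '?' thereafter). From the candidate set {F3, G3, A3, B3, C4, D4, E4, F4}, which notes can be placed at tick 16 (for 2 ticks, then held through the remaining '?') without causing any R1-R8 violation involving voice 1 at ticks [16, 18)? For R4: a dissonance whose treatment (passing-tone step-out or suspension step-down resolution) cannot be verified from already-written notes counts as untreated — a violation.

F3: legal
G3: violates R4
A3: legal
B3: violates R4
C4: legal
D4: legal
E4: violates R4
F4: violates R2

{A3, C4, D4, F3}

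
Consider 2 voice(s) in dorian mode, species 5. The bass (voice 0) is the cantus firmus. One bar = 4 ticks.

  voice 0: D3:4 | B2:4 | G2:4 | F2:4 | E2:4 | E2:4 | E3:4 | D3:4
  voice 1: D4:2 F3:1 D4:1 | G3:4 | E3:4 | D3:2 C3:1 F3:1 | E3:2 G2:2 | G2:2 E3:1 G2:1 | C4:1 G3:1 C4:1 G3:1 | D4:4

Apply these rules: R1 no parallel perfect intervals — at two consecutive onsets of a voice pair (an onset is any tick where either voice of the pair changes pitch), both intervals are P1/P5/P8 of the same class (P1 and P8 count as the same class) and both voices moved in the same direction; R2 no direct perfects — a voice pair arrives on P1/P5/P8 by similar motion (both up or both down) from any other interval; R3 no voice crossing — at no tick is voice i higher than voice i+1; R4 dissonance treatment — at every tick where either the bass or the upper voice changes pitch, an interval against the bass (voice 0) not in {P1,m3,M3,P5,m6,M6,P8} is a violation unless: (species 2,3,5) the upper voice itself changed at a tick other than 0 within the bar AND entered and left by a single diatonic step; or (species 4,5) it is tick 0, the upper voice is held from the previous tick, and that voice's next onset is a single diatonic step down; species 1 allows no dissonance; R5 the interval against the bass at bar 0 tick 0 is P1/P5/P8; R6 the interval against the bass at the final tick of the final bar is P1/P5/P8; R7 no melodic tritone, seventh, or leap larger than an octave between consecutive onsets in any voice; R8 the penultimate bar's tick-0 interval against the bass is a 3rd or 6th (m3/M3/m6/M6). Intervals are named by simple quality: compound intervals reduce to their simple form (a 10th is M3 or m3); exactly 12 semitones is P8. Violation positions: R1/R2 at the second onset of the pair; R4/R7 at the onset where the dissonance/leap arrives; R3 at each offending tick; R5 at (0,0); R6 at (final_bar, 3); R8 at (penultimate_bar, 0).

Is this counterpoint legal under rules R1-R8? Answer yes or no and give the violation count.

No (2 violations)

bar 0: v0=D3 v1=D4 (P8)
bar 1: v0=B2 v1=G3 (m6)
bar 2: v0=G2 v1=E3 (M6)
bar 3: v0=F2 v1=D3 (M6)
bar 4: v0=E2 v1=E3 (P8)
bar 5: v0=E2 v1=G2 (m3)
bar 6: v0=E3 v1=C4 (m6)
bar 7: v0=D3 v1=D4 (P8)
  R1 @ bar4.0: F2/F3 P8 -> E2/E3 P8 similar
  R7 @ bar6.0: G2->C4 leap 17st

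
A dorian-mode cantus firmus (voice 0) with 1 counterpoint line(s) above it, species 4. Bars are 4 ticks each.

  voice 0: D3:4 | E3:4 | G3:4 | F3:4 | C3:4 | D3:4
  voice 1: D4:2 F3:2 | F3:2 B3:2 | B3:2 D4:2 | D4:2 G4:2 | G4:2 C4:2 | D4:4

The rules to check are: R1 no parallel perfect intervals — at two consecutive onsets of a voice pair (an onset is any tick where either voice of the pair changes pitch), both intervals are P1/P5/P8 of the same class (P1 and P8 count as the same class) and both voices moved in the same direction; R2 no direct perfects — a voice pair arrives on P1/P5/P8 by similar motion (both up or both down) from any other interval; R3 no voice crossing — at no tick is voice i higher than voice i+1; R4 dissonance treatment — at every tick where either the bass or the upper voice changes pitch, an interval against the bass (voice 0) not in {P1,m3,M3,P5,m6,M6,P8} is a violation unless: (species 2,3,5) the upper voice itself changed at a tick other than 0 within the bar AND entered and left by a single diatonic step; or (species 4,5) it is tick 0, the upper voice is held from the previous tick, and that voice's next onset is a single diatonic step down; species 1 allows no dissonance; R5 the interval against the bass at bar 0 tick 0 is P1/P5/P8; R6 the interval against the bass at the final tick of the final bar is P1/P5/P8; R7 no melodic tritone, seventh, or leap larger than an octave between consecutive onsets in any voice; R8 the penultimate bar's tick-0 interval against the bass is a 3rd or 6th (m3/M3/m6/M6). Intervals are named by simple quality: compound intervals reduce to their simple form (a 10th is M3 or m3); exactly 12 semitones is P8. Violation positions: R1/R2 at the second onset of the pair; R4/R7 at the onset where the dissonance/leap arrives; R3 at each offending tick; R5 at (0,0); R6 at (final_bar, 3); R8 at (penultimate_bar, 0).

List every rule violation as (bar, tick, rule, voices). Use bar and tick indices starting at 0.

bar 0: v0=D3 v1=D4 downbeat P8
bar 1: v0=E3 v1=F3 downbeat m2
bar 2: v0=G3 v1=B3 downbeat M3
bar 3: v0=F3 v1=D4 downbeat M6
bar 4: v0=C3 v1=G4 downbeat P5
bar 5: v0=D3 v1=D4 downbeat P8
  -> R4 @ bar 1 tick 0 v(0, 1): E3/F3 m2 untreated
  -> R7 @ bar 1 tick 2 v(1,): F3->B3 leap 6st
  -> R4 @ bar 3 tick 2 v(0, 1): F3/G4 M2 untreated
  -> R8 @ bar 4 tick 0 v(0, 1): penult P5 not 3rd/6th
  -> R1 @ bar 5 tick 0 v(0, 1): C3/C4 P8 -> D3/D4 P8 similar

(1, 0, R4, (0, 1))
(1, 2, R7, (1,))
(3, 2, R4, (0, 1))
(4, 0, R8, (0, 1))
(5, 0, R1, (0, 1))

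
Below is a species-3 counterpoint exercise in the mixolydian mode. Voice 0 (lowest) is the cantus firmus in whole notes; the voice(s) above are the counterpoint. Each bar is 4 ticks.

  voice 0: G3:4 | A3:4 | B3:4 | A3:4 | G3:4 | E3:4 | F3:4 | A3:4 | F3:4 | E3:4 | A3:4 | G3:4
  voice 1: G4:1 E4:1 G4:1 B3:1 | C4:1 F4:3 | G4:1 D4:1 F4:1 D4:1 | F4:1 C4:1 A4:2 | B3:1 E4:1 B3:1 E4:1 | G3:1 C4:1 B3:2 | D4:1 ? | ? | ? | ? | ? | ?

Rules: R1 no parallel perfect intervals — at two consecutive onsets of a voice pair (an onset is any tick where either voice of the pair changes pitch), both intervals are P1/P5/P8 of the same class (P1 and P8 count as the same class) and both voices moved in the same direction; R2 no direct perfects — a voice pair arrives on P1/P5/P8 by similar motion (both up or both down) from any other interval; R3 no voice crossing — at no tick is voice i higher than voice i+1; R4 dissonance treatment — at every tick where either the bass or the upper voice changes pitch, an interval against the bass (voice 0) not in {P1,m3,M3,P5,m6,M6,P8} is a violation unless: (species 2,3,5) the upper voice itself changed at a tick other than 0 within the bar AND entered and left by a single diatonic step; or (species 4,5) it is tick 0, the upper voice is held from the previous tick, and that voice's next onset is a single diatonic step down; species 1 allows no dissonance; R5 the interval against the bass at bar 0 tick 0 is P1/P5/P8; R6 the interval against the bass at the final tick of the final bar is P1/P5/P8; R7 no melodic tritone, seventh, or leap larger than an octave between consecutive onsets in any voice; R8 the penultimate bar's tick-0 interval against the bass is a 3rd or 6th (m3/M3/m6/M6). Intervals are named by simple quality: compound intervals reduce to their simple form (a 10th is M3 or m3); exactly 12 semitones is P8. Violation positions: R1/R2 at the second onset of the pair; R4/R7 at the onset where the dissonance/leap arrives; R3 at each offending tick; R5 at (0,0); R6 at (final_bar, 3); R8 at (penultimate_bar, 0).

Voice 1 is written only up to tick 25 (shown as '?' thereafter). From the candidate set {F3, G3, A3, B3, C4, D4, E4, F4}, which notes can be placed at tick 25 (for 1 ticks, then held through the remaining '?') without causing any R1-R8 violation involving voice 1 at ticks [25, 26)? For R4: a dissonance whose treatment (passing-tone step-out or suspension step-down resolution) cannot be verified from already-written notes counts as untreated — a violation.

{A3, C4, D4, F3, F4}

F3: legal
G3: violates R4
A3: legal
B3: violates R4
C4: legal
D4: legal
E4: violates R4
F4: legal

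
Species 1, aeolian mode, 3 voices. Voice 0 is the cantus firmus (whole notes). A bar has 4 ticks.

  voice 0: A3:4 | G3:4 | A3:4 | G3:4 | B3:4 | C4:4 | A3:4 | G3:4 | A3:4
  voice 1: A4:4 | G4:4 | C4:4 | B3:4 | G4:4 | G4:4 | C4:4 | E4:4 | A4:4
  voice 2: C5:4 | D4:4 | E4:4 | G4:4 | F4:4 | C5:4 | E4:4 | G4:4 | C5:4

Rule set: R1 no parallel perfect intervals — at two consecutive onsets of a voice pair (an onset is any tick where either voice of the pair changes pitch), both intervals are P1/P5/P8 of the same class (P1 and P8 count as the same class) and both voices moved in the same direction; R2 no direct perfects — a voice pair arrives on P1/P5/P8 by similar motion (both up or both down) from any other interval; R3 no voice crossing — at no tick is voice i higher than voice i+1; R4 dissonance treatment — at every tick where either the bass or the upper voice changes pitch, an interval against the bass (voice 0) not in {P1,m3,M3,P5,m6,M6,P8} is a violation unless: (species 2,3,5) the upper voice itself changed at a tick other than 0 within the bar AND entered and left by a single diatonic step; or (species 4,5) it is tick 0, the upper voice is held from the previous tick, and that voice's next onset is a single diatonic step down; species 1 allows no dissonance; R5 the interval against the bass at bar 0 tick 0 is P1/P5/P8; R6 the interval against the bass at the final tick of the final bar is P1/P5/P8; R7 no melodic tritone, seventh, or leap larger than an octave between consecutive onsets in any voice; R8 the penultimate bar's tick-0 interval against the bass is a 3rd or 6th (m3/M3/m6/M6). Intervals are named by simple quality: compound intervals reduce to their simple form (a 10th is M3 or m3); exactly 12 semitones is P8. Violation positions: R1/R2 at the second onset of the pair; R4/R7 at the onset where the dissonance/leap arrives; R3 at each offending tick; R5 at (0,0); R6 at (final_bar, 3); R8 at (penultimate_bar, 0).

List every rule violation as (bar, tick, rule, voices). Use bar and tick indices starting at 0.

bar 0: v0=A3 v1=A4 v2=C5 downbeat m3
bar 1: v0=G3 v1=G4 v2=D4 downbeat P5
bar 2: v0=A3 v1=C4 v2=E4 downbeat P5
bar 3: v0=G3 v1=B3 v2=G4 downbeat P8
bar 4: v0=B3 v1=G4 v2=F4 downbeat TT
bar 5: v0=C4 v1=G4 v2=C5 downbeat P8
bar 6: v0=A3 v1=C4 v2=E4 downbeat P5
bar 7: v0=G3 v1=E4 v2=G4 downbeat P8
bar 8: v0=A3 v1=A4 v2=C5 downbeat m3
  -> R5 @ bar 0 tick 0 v(0, 2): opens on m3
  -> R1 @ bar 1 tick 0 v(0, 1): A3/A4 P8 -> G3/G4 P8 similar
  -> R2 @ bar 1 tick 0 v(0, 2): A3/C5 m3 -> G3/D4 P5 similar
  -> R3 @ bar 1 tick 0 v(1, 2): G4 above D4
  -> R7 @ bar 1 tick 0 v(2,): C5->D4 leap 10st
  -> R3 @ bar 1 tick 1 v(1, 2): G4 above D4
  -> R3 @ bar 1 tick 2 v(1, 2): G4 above D4
  -> R3 @ bar 1 tick 3 v(1, 2): G4 above D4
  -> R1 @ bar 2 tick 0 v(0, 2): G3/D4 P5 -> A3/E4 P5 similar
  -> R3 @ bar 4 tick 0 v(1, 2): G4 above F4
  -> R4 @ bar 4 tick 0 v(0, 2): B3/F4 TT untreated
  -> R3 @ bar 4 tick 1 v(1, 2): G4 above F4
  -> R3 @ bar 4 tick 2 v(1, 2): G4 above F4
  -> R3 @ bar 4 tick 3 v(1, 2): G4 above F4
  -> R2 @ bar 5 tick 0 v(0, 2): B3/F4 TT -> C4/C5 P8 similar
  -> R2 @ bar 6 tick 0 v(0, 2): C4/C5 P8 -> A3/E4 P5 similar
  -> R8 @ bar 7 tick 0 v(0, 2): penult P8 not 3rd/6th
  -> R2 @ bar 8 tick 0 v(0, 1): G3/E4 M6 -> A3/A4 P8 similar
  -> R6 @ bar 8 tick 3 v(0, 2): closes on m3

(0, 0, R5, (0, 2))
(1, 0, R1, (0, 1))
(1, 0, R2, (0, 2))
(1, 0, R3, (1, 2))
(1, 0, R7, (2,))
(1, 1, R3, (1, 2))
(1, 2, R3, (1, 2))
(1, 3, R3, (1, 2))
(2, 0, R1, (0, 2))
(4, 0, R3, (1, 2))
(4, 0, R4, (0, 2))
(4, 1, R3, (1, 2))
(4, 2, R3, (1, 2))
(4, 3, R3, (1, 2))
(5, 0, R2, (0, 2))
(6, 0, R2, (0, 2))
(7, 0, R8, (0, 2))
(8, 0, R2, (0, 1))
(8, 3, R6, (0, 2))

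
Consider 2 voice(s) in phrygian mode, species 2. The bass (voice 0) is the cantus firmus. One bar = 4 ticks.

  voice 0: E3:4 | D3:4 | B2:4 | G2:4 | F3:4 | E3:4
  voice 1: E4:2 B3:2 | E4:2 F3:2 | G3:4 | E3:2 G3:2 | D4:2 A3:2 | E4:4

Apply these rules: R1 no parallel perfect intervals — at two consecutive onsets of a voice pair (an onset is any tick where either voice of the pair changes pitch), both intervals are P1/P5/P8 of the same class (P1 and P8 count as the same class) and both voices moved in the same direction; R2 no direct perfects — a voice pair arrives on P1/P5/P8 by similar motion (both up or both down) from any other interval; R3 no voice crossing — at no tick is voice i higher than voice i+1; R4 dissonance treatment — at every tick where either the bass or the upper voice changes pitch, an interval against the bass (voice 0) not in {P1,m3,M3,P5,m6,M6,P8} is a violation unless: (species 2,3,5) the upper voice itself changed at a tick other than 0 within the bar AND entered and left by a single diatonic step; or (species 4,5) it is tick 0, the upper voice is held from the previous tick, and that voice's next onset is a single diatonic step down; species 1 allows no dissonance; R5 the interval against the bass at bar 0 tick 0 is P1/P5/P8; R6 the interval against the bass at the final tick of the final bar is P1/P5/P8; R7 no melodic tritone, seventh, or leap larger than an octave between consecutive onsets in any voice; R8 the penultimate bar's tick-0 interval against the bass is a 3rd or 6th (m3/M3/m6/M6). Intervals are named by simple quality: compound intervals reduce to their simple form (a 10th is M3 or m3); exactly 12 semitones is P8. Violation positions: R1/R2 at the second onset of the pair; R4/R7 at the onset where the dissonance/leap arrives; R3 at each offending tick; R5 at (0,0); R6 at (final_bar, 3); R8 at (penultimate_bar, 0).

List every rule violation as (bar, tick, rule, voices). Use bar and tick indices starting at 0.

(1, 0, R4, (0, 1))
(1, 2, R7, (1,))
(4, 0, R7, (0,))

bar 0: v0=E3 v1=E4 downbeat P8
bar 1: v0=D3 v1=E4 downbeat M2
bar 2: v0=B2 v1=G3 downbeat m6
bar 3: v0=G2 v1=E3 downbeat M6
bar 4: v0=F3 v1=D4 downbeat M6
bar 5: v0=E3 v1=E4 downbeat P8
  -> R4 @ bar 1 tick 0 v(0, 1): D3/E4 M2 untreated
  -> R7 @ bar 1 tick 2 v(1,): E4->F3 leap 11st
  -> R7 @ bar 4 tick 0 v(0,): G2->F3 leap 10st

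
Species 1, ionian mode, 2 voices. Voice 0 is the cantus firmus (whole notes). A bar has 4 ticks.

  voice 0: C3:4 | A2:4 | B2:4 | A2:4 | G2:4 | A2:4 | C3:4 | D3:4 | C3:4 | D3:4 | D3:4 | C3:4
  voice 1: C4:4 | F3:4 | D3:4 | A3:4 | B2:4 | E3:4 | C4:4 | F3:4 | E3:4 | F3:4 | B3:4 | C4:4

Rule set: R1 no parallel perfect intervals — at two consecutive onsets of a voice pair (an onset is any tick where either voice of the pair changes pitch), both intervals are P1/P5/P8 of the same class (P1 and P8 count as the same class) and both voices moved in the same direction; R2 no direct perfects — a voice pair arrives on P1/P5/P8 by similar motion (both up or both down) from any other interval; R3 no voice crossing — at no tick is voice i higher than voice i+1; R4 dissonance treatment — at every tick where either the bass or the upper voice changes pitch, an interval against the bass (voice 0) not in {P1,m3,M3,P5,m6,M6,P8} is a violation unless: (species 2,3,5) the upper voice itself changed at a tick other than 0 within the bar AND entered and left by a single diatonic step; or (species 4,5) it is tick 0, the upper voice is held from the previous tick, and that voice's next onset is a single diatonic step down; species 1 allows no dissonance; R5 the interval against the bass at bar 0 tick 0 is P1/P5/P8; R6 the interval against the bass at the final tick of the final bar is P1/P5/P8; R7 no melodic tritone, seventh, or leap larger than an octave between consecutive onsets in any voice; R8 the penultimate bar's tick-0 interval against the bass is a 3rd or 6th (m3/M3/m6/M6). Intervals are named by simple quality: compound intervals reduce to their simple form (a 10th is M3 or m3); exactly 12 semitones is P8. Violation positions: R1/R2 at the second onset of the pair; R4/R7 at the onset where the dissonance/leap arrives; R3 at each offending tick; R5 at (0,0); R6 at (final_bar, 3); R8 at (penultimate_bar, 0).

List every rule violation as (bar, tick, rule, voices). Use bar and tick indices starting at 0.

(4, 0, R7, (1,))
(5, 0, R2, (0, 1))
(6, 0, R2, (0, 1))
(10, 0, R7, (1,))

bar 0: v0=C3 v1=C4 downbeat P8
bar 1: v0=A2 v1=F3 downbeat m6
bar 2: v0=B2 v1=D3 downbeat m3
bar 3: v0=A2 v1=A3 downbeat P8
bar 4: v0=G2 v1=B2 downbeat M3
bar 5: v0=A2 v1=E3 downbeat P5
bar 6: v0=C3 v1=C4 downbeat P8
bar 7: v0=D3 v1=F3 downbeat m3
bar 8: v0=C3 v1=E3 downbeat M3
bar 9: v0=D3 v1=F3 downbeat m3
bar 10: v0=D3 v1=B3 downbeat M6
bar 11: v0=C3 v1=C4 downbeat P8
  -> R7 @ bar 4 tick 0 v(1,): A3->B2 leap 10st
  -> R2 @ bar 5 tick 0 v(0, 1): G2/B2 M3 -> A2/E3 P5 similar
  -> R2 @ bar 6 tick 0 v(0, 1): A2/E3 P5 -> C3/C4 P8 similar
  -> R7 @ bar 10 tick 0 v(1,): F3->B3 leap 6st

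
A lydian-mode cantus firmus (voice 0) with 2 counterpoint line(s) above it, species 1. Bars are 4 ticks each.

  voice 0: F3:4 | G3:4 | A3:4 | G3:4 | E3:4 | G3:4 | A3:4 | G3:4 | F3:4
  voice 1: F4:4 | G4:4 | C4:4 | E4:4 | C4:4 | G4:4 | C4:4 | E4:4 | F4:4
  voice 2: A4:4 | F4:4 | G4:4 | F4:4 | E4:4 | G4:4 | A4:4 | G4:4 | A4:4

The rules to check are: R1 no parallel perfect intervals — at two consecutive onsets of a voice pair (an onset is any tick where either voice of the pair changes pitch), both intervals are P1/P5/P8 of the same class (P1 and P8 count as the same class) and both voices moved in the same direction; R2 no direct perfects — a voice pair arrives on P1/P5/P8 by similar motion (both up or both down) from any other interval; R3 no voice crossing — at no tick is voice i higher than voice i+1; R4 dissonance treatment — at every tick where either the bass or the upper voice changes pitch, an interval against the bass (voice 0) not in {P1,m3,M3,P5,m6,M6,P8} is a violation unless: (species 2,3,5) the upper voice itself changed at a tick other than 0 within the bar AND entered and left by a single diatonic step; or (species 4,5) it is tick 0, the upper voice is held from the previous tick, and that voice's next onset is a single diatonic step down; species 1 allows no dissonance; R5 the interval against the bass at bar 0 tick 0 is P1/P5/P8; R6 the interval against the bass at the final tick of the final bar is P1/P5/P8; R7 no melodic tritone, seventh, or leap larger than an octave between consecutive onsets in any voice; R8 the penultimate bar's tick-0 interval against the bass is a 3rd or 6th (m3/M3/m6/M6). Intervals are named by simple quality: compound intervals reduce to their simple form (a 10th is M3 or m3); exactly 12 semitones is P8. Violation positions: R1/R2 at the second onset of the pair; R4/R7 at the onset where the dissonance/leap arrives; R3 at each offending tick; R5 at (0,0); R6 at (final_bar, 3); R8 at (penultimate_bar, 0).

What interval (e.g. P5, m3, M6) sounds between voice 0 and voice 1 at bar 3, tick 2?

M6

voice 0=G3 voice 1=E4 -> M6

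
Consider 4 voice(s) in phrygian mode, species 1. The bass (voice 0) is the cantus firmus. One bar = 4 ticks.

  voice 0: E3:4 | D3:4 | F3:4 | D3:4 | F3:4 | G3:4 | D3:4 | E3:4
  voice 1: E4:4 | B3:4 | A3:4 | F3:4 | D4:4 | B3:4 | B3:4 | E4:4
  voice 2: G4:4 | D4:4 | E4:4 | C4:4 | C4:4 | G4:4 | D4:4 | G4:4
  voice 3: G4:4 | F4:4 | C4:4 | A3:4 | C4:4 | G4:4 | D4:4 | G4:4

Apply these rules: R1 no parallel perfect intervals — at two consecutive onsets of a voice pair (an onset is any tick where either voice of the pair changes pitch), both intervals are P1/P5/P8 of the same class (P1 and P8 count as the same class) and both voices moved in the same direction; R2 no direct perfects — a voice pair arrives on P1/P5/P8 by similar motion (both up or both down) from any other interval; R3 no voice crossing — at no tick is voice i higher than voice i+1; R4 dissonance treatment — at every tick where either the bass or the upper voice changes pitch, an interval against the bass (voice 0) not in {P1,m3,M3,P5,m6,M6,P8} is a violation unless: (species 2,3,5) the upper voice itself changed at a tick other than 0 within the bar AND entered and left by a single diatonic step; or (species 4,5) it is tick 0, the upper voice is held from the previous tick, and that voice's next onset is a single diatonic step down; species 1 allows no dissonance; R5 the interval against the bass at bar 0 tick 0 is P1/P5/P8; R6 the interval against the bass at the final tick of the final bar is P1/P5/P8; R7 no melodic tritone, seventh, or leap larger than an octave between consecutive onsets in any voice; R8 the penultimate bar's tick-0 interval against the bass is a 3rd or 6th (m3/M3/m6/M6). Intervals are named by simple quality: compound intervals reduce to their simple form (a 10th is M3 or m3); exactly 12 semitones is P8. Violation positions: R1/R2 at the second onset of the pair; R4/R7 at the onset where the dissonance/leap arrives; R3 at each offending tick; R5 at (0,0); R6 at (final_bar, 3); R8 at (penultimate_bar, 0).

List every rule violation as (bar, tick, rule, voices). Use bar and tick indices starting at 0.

bar 0: v0=E3 v1=E4 v2=G4 v3=G4 downbeat m3
bar 1: v0=D3 v1=B3 v2=D4 v3=F4 downbeat m3
bar 2: v0=F3 v1=A3 v2=E4 v3=C4 downbeat P5
bar 3: v0=D3 v1=F3 v2=C4 v3=A3 downbeat P5
bar 4: v0=F3 v1=D4 v2=C4 v3=C4 downbeat P5
bar 5: v0=G3 v1=B3 v2=G4 v3=G4 downbeat P8
bar 6: v0=D3 v1=B3 v2=D4 v3=D4 downbeat P8
bar 7: v0=E3 v1=E4 v2=G4 v3=G4 downbeat m3
  -> R5 @ bar 0 tick 0 v(0, 2): opens on m3
  -> R5 @ bar 0 tick 0 v(0, 3): opens on m3
  -> R2 @ bar 1 tick 0 v(0, 2): E3/G4 m3 -> D3/D4 P8 similar
  -> R3 @ bar 2 tick 0 v(2, 3): E4 above C4
  -> R4 @ bar 2 tick 0 v(0, 2): F3/E4 M7 untreated
  -> R3 @ bar 2 tick 1 v(2, 3): E4 above C4
  -> R3 @ bar 2 tick 2 v(2, 3): E4 above C4
  -> R3 @ bar 2 tick 3 v(2, 3): E4 above C4
  -> R1 @ bar 3 tick 0 v(0, 3): F3/C4 P5 -> D3/A3 P5 similar
  -> R1 @ bar 3 tick 0 v(1, 2): A3/E4 P5 -> F3/C4 P5 similar
  -> R3 @ bar 3 tick 0 v(2, 3): C4 above A3
  -> R4 @ bar 3 tick 0 v(0, 2): D3/C4 m7 untreated
  -> R3 @ bar 3 tick 1 v(2, 3): C4 above A3
  -> R3 @ bar 3 tick 2 v(2, 3): C4 above A3
  -> R3 @ bar 3 tick 3 v(2, 3): C4 above A3
  -> R1 @ bar 4 tick 0 v(0, 3): D3/A3 P5 -> F3/C4 P5 similar
  -> R3 @ bar 4 tick 0 v(1, 2): D4 above C4
  -> R3 @ bar 4 tick 1 v(1, 2): D4 above C4
  -> R3 @ bar 4 tick 2 v(1, 2): D4 above C4
  -> R3 @ bar 4 tick 3 v(1, 2): D4 above C4
  -> R1 @ bar 5 tick 0 v(2, 3): C4/C4 P1 -> G4/G4 P1 similar
  -> R2 @ bar 5 tick 0 v(0, 2): F3/C4 P5 -> G3/G4 P8 similar
  -> R2 @ bar 5 tick 0 v(0, 3): F3/C4 P5 -> G3/G4 P8 similar
  -> R1 @ bar 6 tick 0 v(0, 2): G3/G4 P8 -> D3/D4 P8 similar
  -> R1 @ bar 6 tick 0 v(0, 3): G3/G4 P8 -> D3/D4 P8 similar
  -> R1 @ bar 6 tick 0 v(2, 3): G4/G4 P1 -> D4/D4 P1 similar
  -> R8 @ bar 6 tick 0 v(0, 2): penult P8 not 3rd/6th
  -> R8 @ bar 6 tick 0 v(0, 3): penult P8 not 3rd/6th
  -> R1 @ bar 7 tick 0 v(2, 3): D4/D4 P1 -> G4/G4 P1 similar
  -> R2 @ bar 7 tick 0 v(0, 1): D3/B3 M6 -> E3/E4 P8 similar
  -> R6 @ bar 7 tick 3 v(0, 2): closes on m3
  -> R6 @ bar 7 tick 3 v(0, 3): closes on m3

(0, 0, R5, (0, 2))
(0, 0, R5, (0, 3))
(1, 0, R2, (0, 2))
(2, 0, R3, (2, 3))
(2, 0, R4, (0, 2))
(2, 1, R3, (2, 3))
(2, 2, R3, (2, 3))
(2, 3, R3, (2, 3))
(3, 0, R1, (0, 3))
(3, 0, R1, (1, 2))
(3, 0, R3, (2, 3))
(3, 0, R4, (0, 2))
(3, 1, R3, (2, 3))
(3, 2, R3, (2, 3))
(3, 3, R3, (2, 3))
(4, 0, R1, (0, 3))
(4, 0, R3, (1, 2))
(4, 1, R3, (1, 2))
(4, 2, R3, (1, 2))
(4, 3, R3, (1, 2))
(5, 0, R1, (2, 3))
(5, 0, R2, (0, 2))
(5, 0, R2, (0, 3))
(6, 0, R1, (0, 2))
(6, 0, R1, (0, 3))
(6, 0, R1, (2, 3))
(6, 0, R8, (0, 2))
(6, 0, R8, (0, 3))
(7, 0, R1, (2, 3))
(7, 0, R2, (0, 1))
(7, 3, R6, (0, 2))
(7, 3, R6, (0, 3))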